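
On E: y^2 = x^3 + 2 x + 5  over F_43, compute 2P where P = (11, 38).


Doubling: s = (3 x1^2 + a) / (2 y1)
s = (3*11^2 + 2) / (2*38) mod 43 = 28
x3 = s^2 - 2 x1 mod 43 = 28^2 - 2*11 = 31
y3 = s (x1 - x3) - y1 mod 43 = 28 * (11 - 31) - 38 = 4

2P = (31, 4)


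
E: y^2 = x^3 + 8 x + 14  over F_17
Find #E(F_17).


For each x in F_17, count y with y^2 = x^3 + 8 x + 14 mod 17:
  x = 2: RHS = 4, y in [2, 15]  -> 2 point(s)
  x = 4: RHS = 8, y in [5, 12]  -> 2 point(s)
  x = 5: RHS = 9, y in [3, 14]  -> 2 point(s)
  x = 9: RHS = 16, y in [4, 13]  -> 2 point(s)
  x = 12: RHS = 2, y in [6, 11]  -> 2 point(s)
Affine points: 10. Add the point at infinity: total = 11.

#E(F_17) = 11


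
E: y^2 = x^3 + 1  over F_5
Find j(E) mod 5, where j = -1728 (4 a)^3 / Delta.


Delta = -16(4 a^3 + 27 b^2) mod 5 = 3
-1728 * (4 a)^3 = -1728 * (4*0)^3 mod 5 = 0
j = 0 * 3^(-1) mod 5 = 0

j = 0 (mod 5)


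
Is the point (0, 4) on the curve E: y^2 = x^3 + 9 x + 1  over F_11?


Check whether y^2 = x^3 + 9 x + 1 (mod 11) for (x, y) = (0, 4).
LHS: y^2 = 4^2 mod 11 = 5
RHS: x^3 + 9 x + 1 = 0^3 + 9*0 + 1 mod 11 = 1
LHS != RHS

No, not on the curve


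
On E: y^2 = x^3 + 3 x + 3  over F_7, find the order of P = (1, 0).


Compute successive multiples of P until we hit O:
  1P = (1, 0)
  2P = O

ord(P) = 2


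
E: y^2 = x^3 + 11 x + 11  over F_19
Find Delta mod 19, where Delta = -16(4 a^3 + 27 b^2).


4 a^3 + 27 b^2 = 4*11^3 + 27*11^2 = 5324 + 3267 = 8591
Delta = -16 * (8591) = -137456
Delta mod 19 = 9

Delta = 9 (mod 19)


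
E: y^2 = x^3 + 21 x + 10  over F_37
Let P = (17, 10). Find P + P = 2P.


Doubling: s = (3 x1^2 + a) / (2 y1)
s = (3*17^2 + 21) / (2*10) mod 37 = 0
x3 = s^2 - 2 x1 mod 37 = 0^2 - 2*17 = 3
y3 = s (x1 - x3) - y1 mod 37 = 0 * (17 - 3) - 10 = 27

2P = (3, 27)


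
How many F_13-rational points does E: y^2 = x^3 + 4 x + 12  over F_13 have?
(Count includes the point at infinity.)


For each x in F_13, count y with y^2 = x^3 + 4 x + 12 mod 13:
  x = 0: RHS = 12, y in [5, 8]  -> 2 point(s)
  x = 1: RHS = 4, y in [2, 11]  -> 2 point(s)
  x = 3: RHS = 12, y in [5, 8]  -> 2 point(s)
  x = 4: RHS = 1, y in [1, 12]  -> 2 point(s)
  x = 5: RHS = 1, y in [1, 12]  -> 2 point(s)
  x = 8: RHS = 10, y in [6, 7]  -> 2 point(s)
  x = 9: RHS = 10, y in [6, 7]  -> 2 point(s)
  x = 10: RHS = 12, y in [5, 8]  -> 2 point(s)
  x = 11: RHS = 9, y in [3, 10]  -> 2 point(s)
Affine points: 18. Add the point at infinity: total = 19.

#E(F_13) = 19


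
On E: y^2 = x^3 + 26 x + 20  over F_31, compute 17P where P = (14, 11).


k = 17 = 10001_2 (binary, LSB first: 10001)
Double-and-add from P = (14, 11):
  bit 0 = 1: acc = O + (14, 11) = (14, 11)
  bit 1 = 0: acc unchanged = (14, 11)
  bit 2 = 0: acc unchanged = (14, 11)
  bit 3 = 0: acc unchanged = (14, 11)
  bit 4 = 1: acc = (14, 11) + (21, 0) = (1, 4)

17P = (1, 4)


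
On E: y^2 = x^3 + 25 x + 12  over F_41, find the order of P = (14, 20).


Compute successive multiples of P until we hit O:
  1P = (14, 20)
  2P = (17, 15)
  3P = (31, 22)
  4P = (39, 6)
  5P = (24, 2)
  6P = (21, 9)
  7P = (16, 30)
  8P = (36, 34)
  ... (continuing to 45P)
  45P = O

ord(P) = 45


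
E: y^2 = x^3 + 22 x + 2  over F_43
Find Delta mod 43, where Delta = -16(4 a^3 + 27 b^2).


4 a^3 + 27 b^2 = 4*22^3 + 27*2^2 = 42592 + 108 = 42700
Delta = -16 * (42700) = -683200
Delta mod 43 = 27

Delta = 27 (mod 43)


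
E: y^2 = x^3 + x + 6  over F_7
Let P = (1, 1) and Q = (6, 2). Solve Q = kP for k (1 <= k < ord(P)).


Enumerate multiples of P until we hit Q = (6, 2):
  1P = (1, 1)
  2P = (2, 4)
  3P = (6, 5)
  4P = (4, 5)
  5P = (3, 1)
  6P = (3, 6)
  7P = (4, 2)
  8P = (6, 2)
Match found at i = 8.

k = 8


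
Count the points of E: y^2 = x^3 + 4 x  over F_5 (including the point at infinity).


For each x in F_5, count y with y^2 = x^3 + 4 x + 0 mod 5:
  x = 0: RHS = 0, y in [0]  -> 1 point(s)
  x = 1: RHS = 0, y in [0]  -> 1 point(s)
  x = 2: RHS = 1, y in [1, 4]  -> 2 point(s)
  x = 3: RHS = 4, y in [2, 3]  -> 2 point(s)
  x = 4: RHS = 0, y in [0]  -> 1 point(s)
Affine points: 7. Add the point at infinity: total = 8.

#E(F_5) = 8


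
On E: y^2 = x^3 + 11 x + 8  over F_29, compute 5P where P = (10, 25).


k = 5 = 101_2 (binary, LSB first: 101)
Double-and-add from P = (10, 25):
  bit 0 = 1: acc = O + (10, 25) = (10, 25)
  bit 1 = 0: acc unchanged = (10, 25)
  bit 2 = 1: acc = (10, 25) + (10, 25) = (10, 4)

5P = (10, 4)


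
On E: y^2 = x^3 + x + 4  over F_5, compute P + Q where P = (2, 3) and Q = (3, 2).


P != Q, so use the chord formula.
s = (y2 - y1) / (x2 - x1) = (4) / (1) mod 5 = 4
x3 = s^2 - x1 - x2 mod 5 = 4^2 - 2 - 3 = 1
y3 = s (x1 - x3) - y1 mod 5 = 4 * (2 - 1) - 3 = 1

P + Q = (1, 1)


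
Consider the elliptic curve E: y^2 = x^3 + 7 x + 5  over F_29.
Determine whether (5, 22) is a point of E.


Check whether y^2 = x^3 + 7 x + 5 (mod 29) for (x, y) = (5, 22).
LHS: y^2 = 22^2 mod 29 = 20
RHS: x^3 + 7 x + 5 = 5^3 + 7*5 + 5 mod 29 = 20
LHS = RHS

Yes, on the curve


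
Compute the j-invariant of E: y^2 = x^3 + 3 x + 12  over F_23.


Delta = -16(4 a^3 + 27 b^2) mod 23 = 4
-1728 * (4 a)^3 = -1728 * (4*3)^3 mod 23 = 14
j = 14 * 4^(-1) mod 23 = 15

j = 15 (mod 23)


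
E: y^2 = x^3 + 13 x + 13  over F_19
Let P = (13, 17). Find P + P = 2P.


Doubling: s = (3 x1^2 + a) / (2 y1)
s = (3*13^2 + 13) / (2*17) mod 19 = 3
x3 = s^2 - 2 x1 mod 19 = 3^2 - 2*13 = 2
y3 = s (x1 - x3) - y1 mod 19 = 3 * (13 - 2) - 17 = 16

2P = (2, 16)


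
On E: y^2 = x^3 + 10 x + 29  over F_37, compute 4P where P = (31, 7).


k = 4 = 100_2 (binary, LSB first: 001)
Double-and-add from P = (31, 7):
  bit 0 = 0: acc unchanged = O
  bit 1 = 0: acc unchanged = O
  bit 2 = 1: acc = O + (31, 30) = (31, 30)

4P = (31, 30)


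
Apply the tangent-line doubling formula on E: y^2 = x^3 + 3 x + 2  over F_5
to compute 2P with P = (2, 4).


Doubling: s = (3 x1^2 + a) / (2 y1)
s = (3*2^2 + 3) / (2*4) mod 5 = 0
x3 = s^2 - 2 x1 mod 5 = 0^2 - 2*2 = 1
y3 = s (x1 - x3) - y1 mod 5 = 0 * (2 - 1) - 4 = 1

2P = (1, 1)


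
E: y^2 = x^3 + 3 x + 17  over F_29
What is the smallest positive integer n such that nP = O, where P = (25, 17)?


Compute successive multiples of P until we hit O:
  1P = (25, 17)
  2P = (3, 16)
  3P = (17, 15)
  4P = (7, 2)
  5P = (13, 22)
  6P = (24, 14)
  7P = (18, 4)
  8P = (22, 1)
  ... (continuing to 21P)
  21P = O

ord(P) = 21


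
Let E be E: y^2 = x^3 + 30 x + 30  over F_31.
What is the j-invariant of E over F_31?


Delta = -16(4 a^3 + 27 b^2) mod 31 = 4
-1728 * (4 a)^3 = -1728 * (4*30)^3 mod 31 = 15
j = 15 * 4^(-1) mod 31 = 27

j = 27 (mod 31)


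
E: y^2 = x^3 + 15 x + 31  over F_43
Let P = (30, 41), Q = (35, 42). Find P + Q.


P != Q, so use the chord formula.
s = (y2 - y1) / (x2 - x1) = (1) / (5) mod 43 = 26
x3 = s^2 - x1 - x2 mod 43 = 26^2 - 30 - 35 = 9
y3 = s (x1 - x3) - y1 mod 43 = 26 * (30 - 9) - 41 = 32

P + Q = (9, 32)


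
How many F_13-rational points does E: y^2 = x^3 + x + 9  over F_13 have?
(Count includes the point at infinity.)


For each x in F_13, count y with y^2 = x^3 + 1 x + 9 mod 13:
  x = 0: RHS = 9, y in [3, 10]  -> 2 point(s)
  x = 3: RHS = 0, y in [0]  -> 1 point(s)
  x = 4: RHS = 12, y in [5, 8]  -> 2 point(s)
  x = 5: RHS = 9, y in [3, 10]  -> 2 point(s)
  x = 6: RHS = 10, y in [6, 7]  -> 2 point(s)
  x = 8: RHS = 9, y in [3, 10]  -> 2 point(s)
  x = 11: RHS = 12, y in [5, 8]  -> 2 point(s)
Affine points: 13. Add the point at infinity: total = 14.

#E(F_13) = 14


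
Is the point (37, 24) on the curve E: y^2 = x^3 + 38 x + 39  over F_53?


Check whether y^2 = x^3 + 38 x + 39 (mod 53) for (x, y) = (37, 24).
LHS: y^2 = 24^2 mod 53 = 46
RHS: x^3 + 38 x + 39 = 37^3 + 38*37 + 39 mod 53 = 52
LHS != RHS

No, not on the curve


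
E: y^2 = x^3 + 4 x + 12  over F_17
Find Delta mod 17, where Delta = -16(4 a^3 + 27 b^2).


4 a^3 + 27 b^2 = 4*4^3 + 27*12^2 = 256 + 3888 = 4144
Delta = -16 * (4144) = -66304
Delta mod 17 = 13

Delta = 13 (mod 17)


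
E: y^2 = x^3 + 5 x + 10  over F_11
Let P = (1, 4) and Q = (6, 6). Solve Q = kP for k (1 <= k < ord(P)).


Enumerate multiples of P until we hit Q = (6, 6):
  1P = (1, 4)
  2P = (10, 9)
  3P = (9, 5)
  4P = (6, 5)
  5P = (8, 10)
  6P = (7, 5)
  7P = (7, 6)
  8P = (8, 1)
  9P = (6, 6)
Match found at i = 9.

k = 9


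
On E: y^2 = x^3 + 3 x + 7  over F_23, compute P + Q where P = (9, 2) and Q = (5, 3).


P != Q, so use the chord formula.
s = (y2 - y1) / (x2 - x1) = (1) / (19) mod 23 = 17
x3 = s^2 - x1 - x2 mod 23 = 17^2 - 9 - 5 = 22
y3 = s (x1 - x3) - y1 mod 23 = 17 * (9 - 22) - 2 = 7

P + Q = (22, 7)


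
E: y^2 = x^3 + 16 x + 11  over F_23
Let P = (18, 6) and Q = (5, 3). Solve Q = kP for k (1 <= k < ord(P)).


Enumerate multiples of P until we hit Q = (5, 3):
  1P = (18, 6)
  2P = (14, 9)
  3P = (16, 4)
  4P = (13, 22)
  5P = (5, 3)
Match found at i = 5.

k = 5


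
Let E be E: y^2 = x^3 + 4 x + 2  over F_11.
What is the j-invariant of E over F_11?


Delta = -16(4 a^3 + 27 b^2) mod 11 = 6
-1728 * (4 a)^3 = -1728 * (4*4)^3 mod 11 = 7
j = 7 * 6^(-1) mod 11 = 3

j = 3 (mod 11)


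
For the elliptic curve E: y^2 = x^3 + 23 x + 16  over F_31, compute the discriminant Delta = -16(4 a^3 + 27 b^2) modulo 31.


4 a^3 + 27 b^2 = 4*23^3 + 27*16^2 = 48668 + 6912 = 55580
Delta = -16 * (55580) = -889280
Delta mod 31 = 17

Delta = 17 (mod 31)


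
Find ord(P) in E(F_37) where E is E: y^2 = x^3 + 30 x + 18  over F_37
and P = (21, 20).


Compute successive multiples of P until we hit O:
  1P = (21, 20)
  2P = (7, 4)
  3P = (2, 7)
  4P = (24, 13)
  5P = (18, 10)
  6P = (5, 21)
  7P = (23, 31)
  8P = (14, 0)
  ... (continuing to 16P)
  16P = O

ord(P) = 16


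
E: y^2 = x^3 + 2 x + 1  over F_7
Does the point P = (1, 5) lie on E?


Check whether y^2 = x^3 + 2 x + 1 (mod 7) for (x, y) = (1, 5).
LHS: y^2 = 5^2 mod 7 = 4
RHS: x^3 + 2 x + 1 = 1^3 + 2*1 + 1 mod 7 = 4
LHS = RHS

Yes, on the curve


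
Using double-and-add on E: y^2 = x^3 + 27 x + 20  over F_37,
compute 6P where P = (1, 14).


k = 6 = 110_2 (binary, LSB first: 011)
Double-and-add from P = (1, 14):
  bit 0 = 0: acc unchanged = O
  bit 1 = 1: acc = O + (5, 24) = (5, 24)
  bit 2 = 1: acc = (5, 24) + (24, 5) = (9, 17)

6P = (9, 17)


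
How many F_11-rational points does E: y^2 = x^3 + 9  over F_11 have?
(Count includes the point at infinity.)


For each x in F_11, count y with y^2 = x^3 + 0 x + 9 mod 11:
  x = 0: RHS = 9, y in [3, 8]  -> 2 point(s)
  x = 3: RHS = 3, y in [5, 6]  -> 2 point(s)
  x = 6: RHS = 5, y in [4, 7]  -> 2 point(s)
  x = 7: RHS = 0, y in [0]  -> 1 point(s)
  x = 8: RHS = 4, y in [2, 9]  -> 2 point(s)
  x = 9: RHS = 1, y in [1, 10]  -> 2 point(s)
Affine points: 11. Add the point at infinity: total = 12.

#E(F_11) = 12


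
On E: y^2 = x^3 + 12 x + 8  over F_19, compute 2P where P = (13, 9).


Doubling: s = (3 x1^2 + a) / (2 y1)
s = (3*13^2 + 12) / (2*9) mod 19 = 13
x3 = s^2 - 2 x1 mod 19 = 13^2 - 2*13 = 10
y3 = s (x1 - x3) - y1 mod 19 = 13 * (13 - 10) - 9 = 11

2P = (10, 11)


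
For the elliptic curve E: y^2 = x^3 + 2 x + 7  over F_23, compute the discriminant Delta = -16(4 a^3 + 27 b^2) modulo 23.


4 a^3 + 27 b^2 = 4*2^3 + 27*7^2 = 32 + 1323 = 1355
Delta = -16 * (1355) = -21680
Delta mod 23 = 9

Delta = 9 (mod 23)


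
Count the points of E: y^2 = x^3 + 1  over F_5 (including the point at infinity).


For each x in F_5, count y with y^2 = x^3 + 0 x + 1 mod 5:
  x = 0: RHS = 1, y in [1, 4]  -> 2 point(s)
  x = 2: RHS = 4, y in [2, 3]  -> 2 point(s)
  x = 4: RHS = 0, y in [0]  -> 1 point(s)
Affine points: 5. Add the point at infinity: total = 6.

#E(F_5) = 6


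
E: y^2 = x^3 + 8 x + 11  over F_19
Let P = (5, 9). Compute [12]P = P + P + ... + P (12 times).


k = 12 = 1100_2 (binary, LSB first: 0011)
Double-and-add from P = (5, 9):
  bit 0 = 0: acc unchanged = O
  bit 1 = 0: acc unchanged = O
  bit 2 = 1: acc = O + (14, 13) = (14, 13)
  bit 3 = 1: acc = (14, 13) + (11, 9) = (0, 12)

12P = (0, 12)


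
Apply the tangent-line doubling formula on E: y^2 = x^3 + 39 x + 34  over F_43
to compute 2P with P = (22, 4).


Doubling: s = (3 x1^2 + a) / (2 y1)
s = (3*22^2 + 39) / (2*4) mod 43 = 9
x3 = s^2 - 2 x1 mod 43 = 9^2 - 2*22 = 37
y3 = s (x1 - x3) - y1 mod 43 = 9 * (22 - 37) - 4 = 33

2P = (37, 33)


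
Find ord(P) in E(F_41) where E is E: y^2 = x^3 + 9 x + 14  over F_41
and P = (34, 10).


Compute successive multiples of P until we hit O:
  1P = (34, 10)
  2P = (24, 27)
  3P = (15, 11)
  4P = (38, 1)
  5P = (33, 39)
  6P = (36, 7)
  7P = (4, 27)
  8P = (2, 32)
  ... (continuing to 49P)
  49P = O

ord(P) = 49


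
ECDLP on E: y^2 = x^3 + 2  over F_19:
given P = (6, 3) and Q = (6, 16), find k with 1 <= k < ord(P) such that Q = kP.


Enumerate multiples of P until we hit Q = (6, 16):
  1P = (6, 3)
  2P = (8, 18)
  3P = (9, 3)
  4P = (4, 16)
  5P = (18, 18)
  6P = (12, 18)
  7P = (12, 1)
  8P = (18, 1)
  9P = (4, 3)
  10P = (9, 16)
  11P = (8, 1)
  12P = (6, 16)
Match found at i = 12.

k = 12


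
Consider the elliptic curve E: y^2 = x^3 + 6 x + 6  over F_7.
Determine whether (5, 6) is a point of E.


Check whether y^2 = x^3 + 6 x + 6 (mod 7) for (x, y) = (5, 6).
LHS: y^2 = 6^2 mod 7 = 1
RHS: x^3 + 6 x + 6 = 5^3 + 6*5 + 6 mod 7 = 0
LHS != RHS

No, not on the curve


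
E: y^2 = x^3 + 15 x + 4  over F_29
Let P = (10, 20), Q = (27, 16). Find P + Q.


P != Q, so use the chord formula.
s = (y2 - y1) / (x2 - x1) = (25) / (17) mod 29 = 10
x3 = s^2 - x1 - x2 mod 29 = 10^2 - 10 - 27 = 5
y3 = s (x1 - x3) - y1 mod 29 = 10 * (10 - 5) - 20 = 1

P + Q = (5, 1)


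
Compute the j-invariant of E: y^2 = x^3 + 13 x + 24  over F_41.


Delta = -16(4 a^3 + 27 b^2) mod 41 = 19
-1728 * (4 a)^3 = -1728 * (4*13)^3 mod 41 = 9
j = 9 * 19^(-1) mod 41 = 35

j = 35 (mod 41)


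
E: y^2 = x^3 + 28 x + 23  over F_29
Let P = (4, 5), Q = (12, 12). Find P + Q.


P != Q, so use the chord formula.
s = (y2 - y1) / (x2 - x1) = (7) / (8) mod 29 = 19
x3 = s^2 - x1 - x2 mod 29 = 19^2 - 4 - 12 = 26
y3 = s (x1 - x3) - y1 mod 29 = 19 * (4 - 26) - 5 = 12

P + Q = (26, 12)


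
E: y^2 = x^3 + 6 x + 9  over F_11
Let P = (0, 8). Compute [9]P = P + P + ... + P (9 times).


k = 9 = 1001_2 (binary, LSB first: 1001)
Double-and-add from P = (0, 8):
  bit 0 = 1: acc = O + (0, 8) = (0, 8)
  bit 1 = 0: acc unchanged = (0, 8)
  bit 2 = 0: acc unchanged = (0, 8)
  bit 3 = 1: acc = (0, 8) + (1, 7) = (0, 3)

9P = (0, 3)


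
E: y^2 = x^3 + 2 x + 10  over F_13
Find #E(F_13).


For each x in F_13, count y with y^2 = x^3 + 2 x + 10 mod 13:
  x = 0: RHS = 10, y in [6, 7]  -> 2 point(s)
  x = 1: RHS = 0, y in [0]  -> 1 point(s)
  x = 2: RHS = 9, y in [3, 10]  -> 2 point(s)
  x = 3: RHS = 4, y in [2, 11]  -> 2 point(s)
  x = 4: RHS = 4, y in [2, 11]  -> 2 point(s)
  x = 6: RHS = 4, y in [2, 11]  -> 2 point(s)
  x = 7: RHS = 3, y in [4, 9]  -> 2 point(s)
  x = 9: RHS = 3, y in [4, 9]  -> 2 point(s)
  x = 10: RHS = 3, y in [4, 9]  -> 2 point(s)
Affine points: 17. Add the point at infinity: total = 18.

#E(F_13) = 18


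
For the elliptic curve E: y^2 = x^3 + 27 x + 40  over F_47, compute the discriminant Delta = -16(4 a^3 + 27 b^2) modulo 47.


4 a^3 + 27 b^2 = 4*27^3 + 27*40^2 = 78732 + 43200 = 121932
Delta = -16 * (121932) = -1950912
Delta mod 47 = 11

Delta = 11 (mod 47)


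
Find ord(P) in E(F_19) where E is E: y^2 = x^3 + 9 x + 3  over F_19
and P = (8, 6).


Compute successive multiples of P until we hit O:
  1P = (8, 6)
  2P = (14, 17)
  3P = (3, 0)
  4P = (14, 2)
  5P = (8, 13)
  6P = O

ord(P) = 6


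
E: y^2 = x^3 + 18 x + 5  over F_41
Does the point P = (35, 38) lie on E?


Check whether y^2 = x^3 + 18 x + 5 (mod 41) for (x, y) = (35, 38).
LHS: y^2 = 38^2 mod 41 = 9
RHS: x^3 + 18 x + 5 = 35^3 + 18*35 + 5 mod 41 = 9
LHS = RHS

Yes, on the curve


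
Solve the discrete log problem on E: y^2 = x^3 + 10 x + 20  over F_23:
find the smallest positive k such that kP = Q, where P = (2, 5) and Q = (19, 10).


Enumerate multiples of P until we hit Q = (19, 10):
  1P = (2, 5)
  2P = (22, 20)
  3P = (1, 13)
  4P = (15, 7)
  5P = (18, 12)
  6P = (4, 20)
  7P = (10, 4)
  8P = (20, 3)
  9P = (3, 13)
  10P = (13, 22)
  11P = (14, 12)
  12P = (19, 10)
Match found at i = 12.

k = 12


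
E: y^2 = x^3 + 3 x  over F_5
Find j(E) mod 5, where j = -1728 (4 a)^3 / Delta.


Delta = -16(4 a^3 + 27 b^2) mod 5 = 2
-1728 * (4 a)^3 = -1728 * (4*3)^3 mod 5 = 1
j = 1 * 2^(-1) mod 5 = 3

j = 3 (mod 5)


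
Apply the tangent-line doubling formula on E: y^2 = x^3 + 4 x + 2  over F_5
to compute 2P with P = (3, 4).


Doubling: s = (3 x1^2 + a) / (2 y1)
s = (3*3^2 + 4) / (2*4) mod 5 = 2
x3 = s^2 - 2 x1 mod 5 = 2^2 - 2*3 = 3
y3 = s (x1 - x3) - y1 mod 5 = 2 * (3 - 3) - 4 = 1

2P = (3, 1)


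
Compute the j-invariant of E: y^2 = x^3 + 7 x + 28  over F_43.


Delta = -16(4 a^3 + 27 b^2) mod 43 = 1
-1728 * (4 a)^3 = -1728 * (4*7)^3 mod 43 = 39
j = 39 * 1^(-1) mod 43 = 39

j = 39 (mod 43)


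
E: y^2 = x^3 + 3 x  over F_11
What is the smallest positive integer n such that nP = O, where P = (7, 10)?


Compute successive multiples of P until we hit O:
  1P = (7, 10)
  2P = (1, 2)
  3P = (6, 6)
  4P = (3, 6)
  5P = (2, 6)
  6P = (0, 0)
  7P = (2, 5)
  8P = (3, 5)
  ... (continuing to 12P)
  12P = O

ord(P) = 12


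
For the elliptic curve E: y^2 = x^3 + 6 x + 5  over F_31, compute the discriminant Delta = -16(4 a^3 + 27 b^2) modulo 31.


4 a^3 + 27 b^2 = 4*6^3 + 27*5^2 = 864 + 675 = 1539
Delta = -16 * (1539) = -24624
Delta mod 31 = 21

Delta = 21 (mod 31)


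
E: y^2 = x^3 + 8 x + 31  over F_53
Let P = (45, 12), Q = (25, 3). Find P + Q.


P != Q, so use the chord formula.
s = (y2 - y1) / (x2 - x1) = (44) / (33) mod 53 = 19
x3 = s^2 - x1 - x2 mod 53 = 19^2 - 45 - 25 = 26
y3 = s (x1 - x3) - y1 mod 53 = 19 * (45 - 26) - 12 = 31

P + Q = (26, 31)


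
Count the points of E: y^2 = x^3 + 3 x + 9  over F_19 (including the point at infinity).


For each x in F_19, count y with y^2 = x^3 + 3 x + 9 mod 19:
  x = 0: RHS = 9, y in [3, 16]  -> 2 point(s)
  x = 2: RHS = 4, y in [2, 17]  -> 2 point(s)
  x = 3: RHS = 7, y in [8, 11]  -> 2 point(s)
  x = 4: RHS = 9, y in [3, 16]  -> 2 point(s)
  x = 5: RHS = 16, y in [4, 15]  -> 2 point(s)
  x = 9: RHS = 5, y in [9, 10]  -> 2 point(s)
  x = 11: RHS = 5, y in [9, 10]  -> 2 point(s)
  x = 12: RHS = 6, y in [5, 14]  -> 2 point(s)
  x = 15: RHS = 9, y in [3, 16]  -> 2 point(s)
  x = 16: RHS = 11, y in [7, 12]  -> 2 point(s)
  x = 18: RHS = 5, y in [9, 10]  -> 2 point(s)
Affine points: 22. Add the point at infinity: total = 23.

#E(F_19) = 23


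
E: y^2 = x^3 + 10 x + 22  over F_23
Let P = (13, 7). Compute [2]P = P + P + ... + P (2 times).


k = 2 = 10_2 (binary, LSB first: 01)
Double-and-add from P = (13, 7):
  bit 0 = 0: acc unchanged = O
  bit 1 = 1: acc = O + (9, 6) = (9, 6)

2P = (9, 6)


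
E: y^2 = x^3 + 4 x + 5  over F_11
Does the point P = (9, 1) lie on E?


Check whether y^2 = x^3 + 4 x + 5 (mod 11) for (x, y) = (9, 1).
LHS: y^2 = 1^2 mod 11 = 1
RHS: x^3 + 4 x + 5 = 9^3 + 4*9 + 5 mod 11 = 0
LHS != RHS

No, not on the curve


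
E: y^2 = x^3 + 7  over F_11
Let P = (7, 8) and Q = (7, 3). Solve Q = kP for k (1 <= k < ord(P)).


Enumerate multiples of P until we hit Q = (7, 3):
  1P = (7, 8)
  2P = (6, 6)
  3P = (2, 2)
  4P = (3, 10)
  5P = (4, 7)
  6P = (5, 0)
  7P = (4, 4)
  8P = (3, 1)
  9P = (2, 9)
  10P = (6, 5)
  11P = (7, 3)
Match found at i = 11.

k = 11


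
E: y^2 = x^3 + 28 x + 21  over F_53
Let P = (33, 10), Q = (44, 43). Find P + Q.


P != Q, so use the chord formula.
s = (y2 - y1) / (x2 - x1) = (33) / (11) mod 53 = 3
x3 = s^2 - x1 - x2 mod 53 = 3^2 - 33 - 44 = 38
y3 = s (x1 - x3) - y1 mod 53 = 3 * (33 - 38) - 10 = 28

P + Q = (38, 28)


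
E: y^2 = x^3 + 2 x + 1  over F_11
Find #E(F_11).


For each x in F_11, count y with y^2 = x^3 + 2 x + 1 mod 11:
  x = 0: RHS = 1, y in [1, 10]  -> 2 point(s)
  x = 1: RHS = 4, y in [2, 9]  -> 2 point(s)
  x = 3: RHS = 1, y in [1, 10]  -> 2 point(s)
  x = 5: RHS = 4, y in [2, 9]  -> 2 point(s)
  x = 6: RHS = 9, y in [3, 8]  -> 2 point(s)
  x = 8: RHS = 1, y in [1, 10]  -> 2 point(s)
  x = 9: RHS = 0, y in [0]  -> 1 point(s)
  x = 10: RHS = 9, y in [3, 8]  -> 2 point(s)
Affine points: 15. Add the point at infinity: total = 16.

#E(F_11) = 16


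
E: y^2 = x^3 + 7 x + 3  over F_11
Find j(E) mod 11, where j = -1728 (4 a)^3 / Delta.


Delta = -16(4 a^3 + 27 b^2) mod 11 = 10
-1728 * (4 a)^3 = -1728 * (4*7)^3 mod 11 = 4
j = 4 * 10^(-1) mod 11 = 7

j = 7 (mod 11)


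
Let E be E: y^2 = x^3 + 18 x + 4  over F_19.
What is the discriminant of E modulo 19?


4 a^3 + 27 b^2 = 4*18^3 + 27*4^2 = 23328 + 432 = 23760
Delta = -16 * (23760) = -380160
Delta mod 19 = 11

Delta = 11 (mod 19)


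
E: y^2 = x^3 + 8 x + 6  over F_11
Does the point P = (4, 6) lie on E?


Check whether y^2 = x^3 + 8 x + 6 (mod 11) for (x, y) = (4, 6).
LHS: y^2 = 6^2 mod 11 = 3
RHS: x^3 + 8 x + 6 = 4^3 + 8*4 + 6 mod 11 = 3
LHS = RHS

Yes, on the curve


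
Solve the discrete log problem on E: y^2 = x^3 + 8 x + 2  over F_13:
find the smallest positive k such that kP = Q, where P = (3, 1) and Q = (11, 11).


Enumerate multiples of P until we hit Q = (11, 11):
  1P = (3, 1)
  2P = (11, 2)
  3P = (11, 11)
Match found at i = 3.

k = 3


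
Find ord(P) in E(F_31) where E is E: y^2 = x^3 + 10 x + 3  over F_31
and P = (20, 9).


Compute successive multiples of P until we hit O:
  1P = (20, 9)
  2P = (11, 7)
  3P = (10, 7)
  4P = (6, 0)
  5P = (10, 24)
  6P = (11, 24)
  7P = (20, 22)
  8P = O

ord(P) = 8


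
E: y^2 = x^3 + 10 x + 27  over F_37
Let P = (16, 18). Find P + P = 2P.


Doubling: s = (3 x1^2 + a) / (2 y1)
s = (3*16^2 + 10) / (2*18) mod 37 = 36
x3 = s^2 - 2 x1 mod 37 = 36^2 - 2*16 = 6
y3 = s (x1 - x3) - y1 mod 37 = 36 * (16 - 6) - 18 = 9

2P = (6, 9)


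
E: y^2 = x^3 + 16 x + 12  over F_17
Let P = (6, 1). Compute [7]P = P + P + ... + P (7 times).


k = 7 = 111_2 (binary, LSB first: 111)
Double-and-add from P = (6, 1):
  bit 0 = 1: acc = O + (6, 1) = (6, 1)
  bit 1 = 1: acc = (6, 1) + (7, 5) = (3, 11)
  bit 2 = 1: acc = (3, 11) + (4, 15) = (9, 16)

7P = (9, 16)


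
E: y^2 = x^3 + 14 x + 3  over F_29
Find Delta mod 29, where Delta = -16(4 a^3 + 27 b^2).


4 a^3 + 27 b^2 = 4*14^3 + 27*3^2 = 10976 + 243 = 11219
Delta = -16 * (11219) = -179504
Delta mod 29 = 6

Delta = 6 (mod 29)


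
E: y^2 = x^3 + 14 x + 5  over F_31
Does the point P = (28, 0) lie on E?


Check whether y^2 = x^3 + 14 x + 5 (mod 31) for (x, y) = (28, 0).
LHS: y^2 = 0^2 mod 31 = 0
RHS: x^3 + 14 x + 5 = 28^3 + 14*28 + 5 mod 31 = 29
LHS != RHS

No, not on the curve


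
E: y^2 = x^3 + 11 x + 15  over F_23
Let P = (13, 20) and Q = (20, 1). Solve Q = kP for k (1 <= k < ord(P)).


Enumerate multiples of P until we hit Q = (20, 1):
  1P = (13, 20)
  2P = (1, 2)
  3P = (17, 20)
  4P = (16, 3)
  5P = (21, 10)
  6P = (15, 17)
  7P = (3, 11)
  8P = (20, 22)
  9P = (22, 7)
  10P = (4, 13)
  11P = (12, 14)
  12P = (11, 15)
  13P = (11, 8)
  14P = (12, 9)
  15P = (4, 10)
  16P = (22, 16)
  17P = (20, 1)
Match found at i = 17.

k = 17


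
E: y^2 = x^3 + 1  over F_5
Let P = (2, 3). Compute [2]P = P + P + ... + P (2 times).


k = 2 = 10_2 (binary, LSB first: 01)
Double-and-add from P = (2, 3):
  bit 0 = 0: acc unchanged = O
  bit 1 = 1: acc = O + (0, 1) = (0, 1)

2P = (0, 1)


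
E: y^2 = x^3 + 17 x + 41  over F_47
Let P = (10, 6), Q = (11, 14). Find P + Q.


P != Q, so use the chord formula.
s = (y2 - y1) / (x2 - x1) = (8) / (1) mod 47 = 8
x3 = s^2 - x1 - x2 mod 47 = 8^2 - 10 - 11 = 43
y3 = s (x1 - x3) - y1 mod 47 = 8 * (10 - 43) - 6 = 12

P + Q = (43, 12)


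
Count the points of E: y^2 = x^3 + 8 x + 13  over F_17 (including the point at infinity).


For each x in F_17, count y with y^2 = x^3 + 8 x + 13 mod 17:
  x = 0: RHS = 13, y in [8, 9]  -> 2 point(s)
  x = 3: RHS = 13, y in [8, 9]  -> 2 point(s)
  x = 5: RHS = 8, y in [5, 12]  -> 2 point(s)
  x = 7: RHS = 4, y in [2, 15]  -> 2 point(s)
  x = 9: RHS = 15, y in [7, 10]  -> 2 point(s)
  x = 11: RHS = 4, y in [2, 15]  -> 2 point(s)
  x = 12: RHS = 1, y in [1, 16]  -> 2 point(s)
  x = 13: RHS = 2, y in [6, 11]  -> 2 point(s)
  x = 14: RHS = 13, y in [8, 9]  -> 2 point(s)
  x = 16: RHS = 4, y in [2, 15]  -> 2 point(s)
Affine points: 20. Add the point at infinity: total = 21.

#E(F_17) = 21


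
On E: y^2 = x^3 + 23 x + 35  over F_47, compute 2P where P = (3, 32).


Doubling: s = (3 x1^2 + a) / (2 y1)
s = (3*3^2 + 23) / (2*32) mod 47 = 14
x3 = s^2 - 2 x1 mod 47 = 14^2 - 2*3 = 2
y3 = s (x1 - x3) - y1 mod 47 = 14 * (3 - 2) - 32 = 29

2P = (2, 29)


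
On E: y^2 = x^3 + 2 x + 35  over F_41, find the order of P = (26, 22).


Compute successive multiples of P until we hit O:
  1P = (26, 22)
  2P = (38, 17)
  3P = (27, 16)
  4P = (24, 7)
  5P = (37, 39)
  6P = (18, 9)
  7P = (40, 27)
  8P = (36, 33)
  ... (continuing to 37P)
  37P = O

ord(P) = 37


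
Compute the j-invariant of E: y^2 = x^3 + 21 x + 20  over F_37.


Delta = -16(4 a^3 + 27 b^2) mod 37 = 26
-1728 * (4 a)^3 = -1728 * (4*21)^3 mod 37 = 11
j = 11 * 26^(-1) mod 37 = 36

j = 36 (mod 37)


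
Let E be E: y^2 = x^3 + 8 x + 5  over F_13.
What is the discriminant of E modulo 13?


4 a^3 + 27 b^2 = 4*8^3 + 27*5^2 = 2048 + 675 = 2723
Delta = -16 * (2723) = -43568
Delta mod 13 = 8

Delta = 8 (mod 13)


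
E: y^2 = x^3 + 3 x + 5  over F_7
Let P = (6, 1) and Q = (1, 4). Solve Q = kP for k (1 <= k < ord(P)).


Enumerate multiples of P until we hit Q = (1, 4):
  1P = (6, 1)
  2P = (4, 5)
  3P = (1, 3)
  4P = (1, 4)
Match found at i = 4.

k = 4


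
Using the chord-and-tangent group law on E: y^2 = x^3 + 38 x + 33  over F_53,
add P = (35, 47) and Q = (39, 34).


P != Q, so use the chord formula.
s = (y2 - y1) / (x2 - x1) = (40) / (4) mod 53 = 10
x3 = s^2 - x1 - x2 mod 53 = 10^2 - 35 - 39 = 26
y3 = s (x1 - x3) - y1 mod 53 = 10 * (35 - 26) - 47 = 43

P + Q = (26, 43)


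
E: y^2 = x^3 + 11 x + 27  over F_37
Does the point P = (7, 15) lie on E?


Check whether y^2 = x^3 + 11 x + 27 (mod 37) for (x, y) = (7, 15).
LHS: y^2 = 15^2 mod 37 = 3
RHS: x^3 + 11 x + 27 = 7^3 + 11*7 + 27 mod 37 = 3
LHS = RHS

Yes, on the curve


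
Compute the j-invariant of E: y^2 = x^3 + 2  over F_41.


Delta = -16(4 a^3 + 27 b^2) mod 41 = 35
-1728 * (4 a)^3 = -1728 * (4*0)^3 mod 41 = 0
j = 0 * 35^(-1) mod 41 = 0

j = 0 (mod 41)


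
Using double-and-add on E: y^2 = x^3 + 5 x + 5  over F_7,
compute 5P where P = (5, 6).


k = 5 = 101_2 (binary, LSB first: 101)
Double-and-add from P = (5, 6):
  bit 0 = 1: acc = O + (5, 6) = (5, 6)
  bit 1 = 0: acc unchanged = (5, 6)
  bit 2 = 1: acc = (5, 6) + (2, 3) = (1, 5)

5P = (1, 5)


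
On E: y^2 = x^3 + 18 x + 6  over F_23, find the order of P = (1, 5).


Compute successive multiples of P until we hit O:
  1P = (1, 5)
  2P = (10, 6)
  3P = (14, 14)
  4P = (21, 13)
  5P = (3, 8)
  6P = (4, 2)
  7P = (19, 13)
  8P = (12, 8)
  ... (continuing to 28P)
  28P = O

ord(P) = 28


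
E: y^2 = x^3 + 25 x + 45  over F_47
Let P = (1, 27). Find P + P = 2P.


Doubling: s = (3 x1^2 + a) / (2 y1)
s = (3*1^2 + 25) / (2*27) mod 47 = 4
x3 = s^2 - 2 x1 mod 47 = 4^2 - 2*1 = 14
y3 = s (x1 - x3) - y1 mod 47 = 4 * (1 - 14) - 27 = 15

2P = (14, 15)


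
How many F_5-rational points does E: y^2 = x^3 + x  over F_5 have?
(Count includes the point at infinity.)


For each x in F_5, count y with y^2 = x^3 + 1 x + 0 mod 5:
  x = 0: RHS = 0, y in [0]  -> 1 point(s)
  x = 2: RHS = 0, y in [0]  -> 1 point(s)
  x = 3: RHS = 0, y in [0]  -> 1 point(s)
Affine points: 3. Add the point at infinity: total = 4.

#E(F_5) = 4


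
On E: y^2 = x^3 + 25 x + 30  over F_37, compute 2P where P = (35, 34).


Doubling: s = (3 x1^2 + a) / (2 y1)
s = (3*35^2 + 25) / (2*34) mod 37 = 0
x3 = s^2 - 2 x1 mod 37 = 0^2 - 2*35 = 4
y3 = s (x1 - x3) - y1 mod 37 = 0 * (35 - 4) - 34 = 3

2P = (4, 3)


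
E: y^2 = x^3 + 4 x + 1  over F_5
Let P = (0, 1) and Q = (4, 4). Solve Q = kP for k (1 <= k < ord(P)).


Enumerate multiples of P until we hit Q = (4, 4):
  1P = (0, 1)
  2P = (4, 1)
  3P = (1, 4)
  4P = (3, 0)
  5P = (1, 1)
  6P = (4, 4)
Match found at i = 6.

k = 6


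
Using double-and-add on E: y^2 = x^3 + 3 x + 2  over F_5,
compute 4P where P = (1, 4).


k = 4 = 100_2 (binary, LSB first: 001)
Double-and-add from P = (1, 4):
  bit 0 = 0: acc unchanged = O
  bit 1 = 0: acc unchanged = O
  bit 2 = 1: acc = O + (1, 1) = (1, 1)

4P = (1, 1)


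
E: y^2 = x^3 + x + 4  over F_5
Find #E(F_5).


For each x in F_5, count y with y^2 = x^3 + 1 x + 4 mod 5:
  x = 0: RHS = 4, y in [2, 3]  -> 2 point(s)
  x = 1: RHS = 1, y in [1, 4]  -> 2 point(s)
  x = 2: RHS = 4, y in [2, 3]  -> 2 point(s)
  x = 3: RHS = 4, y in [2, 3]  -> 2 point(s)
Affine points: 8. Add the point at infinity: total = 9.

#E(F_5) = 9


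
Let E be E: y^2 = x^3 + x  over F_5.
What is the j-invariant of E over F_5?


Delta = -16(4 a^3 + 27 b^2) mod 5 = 1
-1728 * (4 a)^3 = -1728 * (4*1)^3 mod 5 = 3
j = 3 * 1^(-1) mod 5 = 3

j = 3 (mod 5)


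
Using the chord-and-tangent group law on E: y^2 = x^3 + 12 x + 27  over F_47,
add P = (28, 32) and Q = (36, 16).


P != Q, so use the chord formula.
s = (y2 - y1) / (x2 - x1) = (31) / (8) mod 47 = 45
x3 = s^2 - x1 - x2 mod 47 = 45^2 - 28 - 36 = 34
y3 = s (x1 - x3) - y1 mod 47 = 45 * (28 - 34) - 32 = 27

P + Q = (34, 27)


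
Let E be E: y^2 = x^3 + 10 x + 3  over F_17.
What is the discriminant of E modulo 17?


4 a^3 + 27 b^2 = 4*10^3 + 27*3^2 = 4000 + 243 = 4243
Delta = -16 * (4243) = -67888
Delta mod 17 = 10

Delta = 10 (mod 17)


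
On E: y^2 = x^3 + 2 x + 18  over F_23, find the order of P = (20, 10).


Compute successive multiples of P until we hit O:
  1P = (20, 10)
  2P = (10, 16)
  3P = (9, 11)
  4P = (21, 11)
  5P = (6, 4)
  6P = (0, 15)
  7P = (16, 12)
  8P = (16, 11)
  ... (continuing to 15P)
  15P = O

ord(P) = 15


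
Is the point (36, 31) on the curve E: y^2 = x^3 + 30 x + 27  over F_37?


Check whether y^2 = x^3 + 30 x + 27 (mod 37) for (x, y) = (36, 31).
LHS: y^2 = 31^2 mod 37 = 36
RHS: x^3 + 30 x + 27 = 36^3 + 30*36 + 27 mod 37 = 33
LHS != RHS

No, not on the curve


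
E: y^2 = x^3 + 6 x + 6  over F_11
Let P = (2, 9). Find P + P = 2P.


Doubling: s = (3 x1^2 + a) / (2 y1)
s = (3*2^2 + 6) / (2*9) mod 11 = 1
x3 = s^2 - 2 x1 mod 11 = 1^2 - 2*2 = 8
y3 = s (x1 - x3) - y1 mod 11 = 1 * (2 - 8) - 9 = 7

2P = (8, 7)


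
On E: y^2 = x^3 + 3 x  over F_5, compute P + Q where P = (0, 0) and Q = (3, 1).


P != Q, so use the chord formula.
s = (y2 - y1) / (x2 - x1) = (1) / (3) mod 5 = 2
x3 = s^2 - x1 - x2 mod 5 = 2^2 - 0 - 3 = 1
y3 = s (x1 - x3) - y1 mod 5 = 2 * (0 - 1) - 0 = 3

P + Q = (1, 3)


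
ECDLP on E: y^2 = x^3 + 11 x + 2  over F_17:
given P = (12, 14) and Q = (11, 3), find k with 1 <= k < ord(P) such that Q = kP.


Enumerate multiples of P until we hit Q = (11, 3):
  1P = (12, 14)
  2P = (2, 7)
  3P = (4, 12)
  4P = (0, 6)
  5P = (13, 8)
  6P = (11, 14)
  7P = (11, 3)
Match found at i = 7.

k = 7


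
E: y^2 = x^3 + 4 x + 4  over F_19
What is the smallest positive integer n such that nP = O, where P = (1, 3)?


Compute successive multiples of P until we hit O:
  1P = (1, 3)
  2P = (2, 18)
  3P = (13, 7)
  4P = (3, 9)
  5P = (5, 4)
  6P = (0, 2)
  7P = (0, 17)
  8P = (5, 15)
  ... (continuing to 13P)
  13P = O

ord(P) = 13


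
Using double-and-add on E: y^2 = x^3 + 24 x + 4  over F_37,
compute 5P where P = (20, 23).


k = 5 = 101_2 (binary, LSB first: 101)
Double-and-add from P = (20, 23):
  bit 0 = 1: acc = O + (20, 23) = (20, 23)
  bit 1 = 0: acc unchanged = (20, 23)
  bit 2 = 1: acc = (20, 23) + (5, 8) = (13, 21)

5P = (13, 21)


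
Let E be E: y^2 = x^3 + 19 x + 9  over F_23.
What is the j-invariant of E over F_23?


Delta = -16(4 a^3 + 27 b^2) mod 23 = 16
-1728 * (4 a)^3 = -1728 * (4*19)^3 mod 23 = 6
j = 6 * 16^(-1) mod 23 = 9

j = 9 (mod 23)


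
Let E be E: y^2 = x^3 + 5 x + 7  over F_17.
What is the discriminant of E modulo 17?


4 a^3 + 27 b^2 = 4*5^3 + 27*7^2 = 500 + 1323 = 1823
Delta = -16 * (1823) = -29168
Delta mod 17 = 4

Delta = 4 (mod 17)


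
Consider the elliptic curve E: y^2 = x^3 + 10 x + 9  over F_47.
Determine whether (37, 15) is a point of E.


Check whether y^2 = x^3 + 10 x + 9 (mod 47) for (x, y) = (37, 15).
LHS: y^2 = 15^2 mod 47 = 37
RHS: x^3 + 10 x + 9 = 37^3 + 10*37 + 9 mod 47 = 37
LHS = RHS

Yes, on the curve


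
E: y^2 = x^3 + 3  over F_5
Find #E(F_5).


For each x in F_5, count y with y^2 = x^3 + 0 x + 3 mod 5:
  x = 1: RHS = 4, y in [2, 3]  -> 2 point(s)
  x = 2: RHS = 1, y in [1, 4]  -> 2 point(s)
  x = 3: RHS = 0, y in [0]  -> 1 point(s)
Affine points: 5. Add the point at infinity: total = 6.

#E(F_5) = 6


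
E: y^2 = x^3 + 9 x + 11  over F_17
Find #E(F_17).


For each x in F_17, count y with y^2 = x^3 + 9 x + 11 mod 17:
  x = 1: RHS = 4, y in [2, 15]  -> 2 point(s)
  x = 4: RHS = 9, y in [3, 14]  -> 2 point(s)
  x = 6: RHS = 9, y in [3, 14]  -> 2 point(s)
  x = 7: RHS = 9, y in [3, 14]  -> 2 point(s)
  x = 8: RHS = 0, y in [0]  -> 1 point(s)
  x = 10: RHS = 13, y in [8, 9]  -> 2 point(s)
  x = 11: RHS = 13, y in [8, 9]  -> 2 point(s)
  x = 13: RHS = 13, y in [8, 9]  -> 2 point(s)
  x = 14: RHS = 8, y in [5, 12]  -> 2 point(s)
  x = 15: RHS = 2, y in [6, 11]  -> 2 point(s)
  x = 16: RHS = 1, y in [1, 16]  -> 2 point(s)
Affine points: 21. Add the point at infinity: total = 22.

#E(F_17) = 22


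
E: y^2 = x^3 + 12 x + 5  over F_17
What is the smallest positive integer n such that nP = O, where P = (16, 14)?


Compute successive multiples of P until we hit O:
  1P = (16, 14)
  2P = (4, 7)
  3P = (1, 16)
  4P = (1, 1)
  5P = (4, 10)
  6P = (16, 3)
  7P = O

ord(P) = 7


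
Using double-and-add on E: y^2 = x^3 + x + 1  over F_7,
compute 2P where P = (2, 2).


k = 2 = 10_2 (binary, LSB first: 01)
Double-and-add from P = (2, 2):
  bit 0 = 0: acc unchanged = O
  bit 1 = 1: acc = O + (0, 1) = (0, 1)

2P = (0, 1)


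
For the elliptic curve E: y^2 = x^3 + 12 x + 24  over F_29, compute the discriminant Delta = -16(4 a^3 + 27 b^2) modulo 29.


4 a^3 + 27 b^2 = 4*12^3 + 27*24^2 = 6912 + 15552 = 22464
Delta = -16 * (22464) = -359424
Delta mod 29 = 2

Delta = 2 (mod 29)


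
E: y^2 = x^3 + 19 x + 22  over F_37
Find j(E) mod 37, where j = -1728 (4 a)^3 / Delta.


Delta = -16(4 a^3 + 27 b^2) mod 37 = 28
-1728 * (4 a)^3 = -1728 * (4*19)^3 mod 37 = 14
j = 14 * 28^(-1) mod 37 = 19

j = 19 (mod 37)


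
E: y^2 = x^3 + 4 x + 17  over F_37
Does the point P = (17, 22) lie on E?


Check whether y^2 = x^3 + 4 x + 17 (mod 37) for (x, y) = (17, 22).
LHS: y^2 = 22^2 mod 37 = 3
RHS: x^3 + 4 x + 17 = 17^3 + 4*17 + 17 mod 37 = 3
LHS = RHS

Yes, on the curve


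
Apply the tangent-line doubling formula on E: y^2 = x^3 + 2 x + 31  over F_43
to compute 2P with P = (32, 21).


Doubling: s = (3 x1^2 + a) / (2 y1)
s = (3*32^2 + 2) / (2*21) mod 43 = 22
x3 = s^2 - 2 x1 mod 43 = 22^2 - 2*32 = 33
y3 = s (x1 - x3) - y1 mod 43 = 22 * (32 - 33) - 21 = 0

2P = (33, 0)


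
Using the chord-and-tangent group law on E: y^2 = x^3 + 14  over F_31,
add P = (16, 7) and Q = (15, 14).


P != Q, so use the chord formula.
s = (y2 - y1) / (x2 - x1) = (7) / (30) mod 31 = 24
x3 = s^2 - x1 - x2 mod 31 = 24^2 - 16 - 15 = 18
y3 = s (x1 - x3) - y1 mod 31 = 24 * (16 - 18) - 7 = 7

P + Q = (18, 7)


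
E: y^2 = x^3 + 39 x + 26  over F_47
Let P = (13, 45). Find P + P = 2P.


Doubling: s = (3 x1^2 + a) / (2 y1)
s = (3*13^2 + 39) / (2*45) mod 47 = 28
x3 = s^2 - 2 x1 mod 47 = 28^2 - 2*13 = 6
y3 = s (x1 - x3) - y1 mod 47 = 28 * (13 - 6) - 45 = 10

2P = (6, 10)


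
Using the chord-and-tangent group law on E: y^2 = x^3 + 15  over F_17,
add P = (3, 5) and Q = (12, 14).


P != Q, so use the chord formula.
s = (y2 - y1) / (x2 - x1) = (9) / (9) mod 17 = 1
x3 = s^2 - x1 - x2 mod 17 = 1^2 - 3 - 12 = 3
y3 = s (x1 - x3) - y1 mod 17 = 1 * (3 - 3) - 5 = 12

P + Q = (3, 12)


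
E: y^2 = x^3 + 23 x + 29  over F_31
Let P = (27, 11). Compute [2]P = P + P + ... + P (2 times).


k = 2 = 10_2 (binary, LSB first: 01)
Double-and-add from P = (27, 11):
  bit 0 = 0: acc unchanged = O
  bit 1 = 1: acc = O + (9, 2) = (9, 2)

2P = (9, 2)


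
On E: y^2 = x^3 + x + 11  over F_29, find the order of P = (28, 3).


Compute successive multiples of P until we hit O:
  1P = (28, 3)
  2P = (25, 28)
  3P = (10, 21)
  4P = (21, 19)
  5P = (16, 11)
  6P = (8, 3)
  7P = (22, 26)
  8P = (9, 16)
  ... (continuing to 29P)
  29P = O

ord(P) = 29


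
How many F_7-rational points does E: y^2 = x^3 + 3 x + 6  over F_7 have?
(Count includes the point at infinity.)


For each x in F_7, count y with y^2 = x^3 + 3 x + 6 mod 7:
  x = 3: RHS = 0, y in [0]  -> 1 point(s)
  x = 6: RHS = 2, y in [3, 4]  -> 2 point(s)
Affine points: 3. Add the point at infinity: total = 4.

#E(F_7) = 4


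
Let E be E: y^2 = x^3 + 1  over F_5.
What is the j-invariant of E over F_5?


Delta = -16(4 a^3 + 27 b^2) mod 5 = 3
-1728 * (4 a)^3 = -1728 * (4*0)^3 mod 5 = 0
j = 0 * 3^(-1) mod 5 = 0

j = 0 (mod 5)


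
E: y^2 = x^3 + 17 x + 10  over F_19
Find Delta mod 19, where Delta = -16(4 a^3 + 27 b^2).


4 a^3 + 27 b^2 = 4*17^3 + 27*10^2 = 19652 + 2700 = 22352
Delta = -16 * (22352) = -357632
Delta mod 19 = 5

Delta = 5 (mod 19)


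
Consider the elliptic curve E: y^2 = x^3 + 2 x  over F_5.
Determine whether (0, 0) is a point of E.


Check whether y^2 = x^3 + 2 x + 0 (mod 5) for (x, y) = (0, 0).
LHS: y^2 = 0^2 mod 5 = 0
RHS: x^3 + 2 x + 0 = 0^3 + 2*0 + 0 mod 5 = 0
LHS = RHS

Yes, on the curve


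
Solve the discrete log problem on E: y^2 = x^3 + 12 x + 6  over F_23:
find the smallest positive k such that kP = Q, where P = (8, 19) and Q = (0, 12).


Enumerate multiples of P until we hit Q = (0, 12):
  1P = (8, 19)
  2P = (19, 20)
  3P = (0, 11)
  4P = (16, 19)
  5P = (22, 4)
  6P = (6, 15)
  7P = (13, 17)
  8P = (4, 7)
  9P = (20, 14)
  10P = (3, 0)
  11P = (20, 9)
  12P = (4, 16)
  13P = (13, 6)
  14P = (6, 8)
  15P = (22, 19)
  16P = (16, 4)
  17P = (0, 12)
Match found at i = 17.

k = 17


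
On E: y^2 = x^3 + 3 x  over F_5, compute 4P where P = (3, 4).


k = 4 = 100_2 (binary, LSB first: 001)
Double-and-add from P = (3, 4):
  bit 0 = 0: acc unchanged = O
  bit 1 = 0: acc unchanged = O
  bit 2 = 1: acc = O + (1, 3) = (1, 3)

4P = (1, 3)


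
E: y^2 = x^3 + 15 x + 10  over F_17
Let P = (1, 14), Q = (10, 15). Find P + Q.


P != Q, so use the chord formula.
s = (y2 - y1) / (x2 - x1) = (1) / (9) mod 17 = 2
x3 = s^2 - x1 - x2 mod 17 = 2^2 - 1 - 10 = 10
y3 = s (x1 - x3) - y1 mod 17 = 2 * (1 - 10) - 14 = 2

P + Q = (10, 2)


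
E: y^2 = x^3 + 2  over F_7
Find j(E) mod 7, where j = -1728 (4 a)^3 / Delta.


Delta = -16(4 a^3 + 27 b^2) mod 7 = 1
-1728 * (4 a)^3 = -1728 * (4*0)^3 mod 7 = 0
j = 0 * 1^(-1) mod 7 = 0

j = 0 (mod 7)


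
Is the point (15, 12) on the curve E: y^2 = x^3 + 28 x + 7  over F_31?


Check whether y^2 = x^3 + 28 x + 7 (mod 31) for (x, y) = (15, 12).
LHS: y^2 = 12^2 mod 31 = 20
RHS: x^3 + 28 x + 7 = 15^3 + 28*15 + 7 mod 31 = 20
LHS = RHS

Yes, on the curve


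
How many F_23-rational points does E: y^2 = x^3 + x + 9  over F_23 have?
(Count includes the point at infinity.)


For each x in F_23, count y with y^2 = x^3 + 1 x + 9 mod 23:
  x = 0: RHS = 9, y in [3, 20]  -> 2 point(s)
  x = 3: RHS = 16, y in [4, 19]  -> 2 point(s)
  x = 4: RHS = 8, y in [10, 13]  -> 2 point(s)
  x = 5: RHS = 1, y in [1, 22]  -> 2 point(s)
  x = 6: RHS = 1, y in [1, 22]  -> 2 point(s)
  x = 8: RHS = 0, y in [0]  -> 1 point(s)
  x = 12: RHS = 1, y in [1, 22]  -> 2 point(s)
  x = 15: RHS = 18, y in [8, 15]  -> 2 point(s)
  x = 16: RHS = 4, y in [2, 21]  -> 2 point(s)
  x = 20: RHS = 2, y in [5, 18]  -> 2 point(s)
Affine points: 19. Add the point at infinity: total = 20.

#E(F_23) = 20


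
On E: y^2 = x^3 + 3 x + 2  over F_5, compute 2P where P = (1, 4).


Doubling: s = (3 x1^2 + a) / (2 y1)
s = (3*1^2 + 3) / (2*4) mod 5 = 2
x3 = s^2 - 2 x1 mod 5 = 2^2 - 2*1 = 2
y3 = s (x1 - x3) - y1 mod 5 = 2 * (1 - 2) - 4 = 4

2P = (2, 4)
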